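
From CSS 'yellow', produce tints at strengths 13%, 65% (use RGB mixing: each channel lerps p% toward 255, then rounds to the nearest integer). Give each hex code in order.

#FFFF21, #FFFFA6

CSS yellow is rgb(255, 255, 0).
13%: (255→255, 255→255, 0 + 33.15 = 33.15→33) → #FFFF21
65%: (255→255, 255→255, 0 + 165.75 = 165.75→166) → #FFFFA6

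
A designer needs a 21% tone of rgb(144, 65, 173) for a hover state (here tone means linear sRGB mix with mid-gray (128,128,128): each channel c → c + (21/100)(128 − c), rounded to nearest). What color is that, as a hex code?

#8d4ea4

Lerp each channel 21% toward 128:
  R: 144 + 0.21×(128−144) = 144 − 3.36 = 140.64 → 141
  G: 65 + 13.23 = 78.23 → 78
  B: 173 + 0.21×(128−173) = 173 − 9.45 = 163.55 → 164
rgb(141, 78, 164) = #8d4ea4.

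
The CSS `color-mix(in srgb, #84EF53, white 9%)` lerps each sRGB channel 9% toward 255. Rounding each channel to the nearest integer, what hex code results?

#8FF062

#84EF53 is rgb(132, 239, 83).
Per channel, c → c + 0.09(255 − c):
  R: 132 + 0.09×(255−132) = 132 + 11.07 = 143.07 → 143
  G: 239 + 1.44 = 240.44 → 240
  B: 83 + 0.09×(255−83) = 83 + 15.48 = 98.48 → 98
rgb(143, 240, 98) = #8FF062.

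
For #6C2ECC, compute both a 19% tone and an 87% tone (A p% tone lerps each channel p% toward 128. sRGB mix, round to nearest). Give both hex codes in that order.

#6C2ECC is rgb(108, 46, 204).
19% tone:
  R: 108 + 3.8 = 111.8 → 112
  G: 46 + 15.58 = 61.58 → 62
  B: 204 − 14.44 = 189.56 → 190
  → #703EBE
87% tone:
  R: 108 + 17.4 = 125.4 → 125
  G: 46 + 0.87×(128−46) = 46 + 71.34 = 117.34 → 117
  B: 204 + 0.87×(128−204) = 204 − 66.12 = 137.88 → 138
  → #7D758A

#703EBE, #7D758A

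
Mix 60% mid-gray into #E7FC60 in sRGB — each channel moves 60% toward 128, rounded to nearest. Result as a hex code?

#A9B273

#E7FC60 is rgb(231, 252, 96).
Lerp each channel 60% toward 128:
  R: 231 − 61.8 = 169.2 → 169
  G: 252 − 74.4 = 177.6 → 178
  B: 96 + 19.2 = 115.2 → 115
rgb(169, 178, 115) = #A9B273.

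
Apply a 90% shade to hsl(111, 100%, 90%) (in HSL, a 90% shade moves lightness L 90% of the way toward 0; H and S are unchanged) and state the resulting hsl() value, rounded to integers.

L moves 90% from 90 toward 0: 90 − 81 = 9 → 9.
H and S are unchanged.

hsl(111, 100%, 9%)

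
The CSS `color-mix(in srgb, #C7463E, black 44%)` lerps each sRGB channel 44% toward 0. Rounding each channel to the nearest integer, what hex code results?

#6F2723

#C7463E is rgb(199, 70, 62).
Lerp each channel 44% toward 0:
  R: 199 − 87.56 = 111.44 → 111
  G: 70 + 0.44×(0−70) = 70 − 30.8 = 39.2 → 39
  B: 62 − 27.28 = 34.72 → 35
rgb(111, 39, 35) = #6F2723.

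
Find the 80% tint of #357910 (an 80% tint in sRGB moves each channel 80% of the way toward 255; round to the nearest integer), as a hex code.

#357910 is rgb(53, 121, 16).
An 80% tint moves each channel 80% toward 255:
  R: 53 + 0.8×(255−53) = 53 + 161.6 = 214.6 → 215
  G: 121 + 0.8×(255−121) = 121 + 107.2 = 228.2 → 228
  B: 16 + 191.2 = 207.2 → 207
rgb(215, 228, 207) = #D7E4CF.

#D7E4CF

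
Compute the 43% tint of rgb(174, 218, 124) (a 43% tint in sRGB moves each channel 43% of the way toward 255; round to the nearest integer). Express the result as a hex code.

Lerp each channel 43% toward 255:
  R: 174 + 34.83 = 208.83 → 209
  G: 218 + 15.91 = 233.91 → 234
  B: 124 + 56.33 = 180.33 → 180
rgb(209, 234, 180) = #D1EAB4.

#D1EAB4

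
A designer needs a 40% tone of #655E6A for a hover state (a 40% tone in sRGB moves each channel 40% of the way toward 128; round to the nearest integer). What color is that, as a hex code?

#706C73

#655E6A is rgb(101, 94, 106).
Lerp each channel 40% toward 128:
  R: 101 + 10.8 = 111.8 → 112
  G: 94 + 0.4×(128−94) = 94 + 13.6 = 107.6 → 108
  B: 106 + 8.8 = 114.8 → 115
rgb(112, 108, 115) = #706C73.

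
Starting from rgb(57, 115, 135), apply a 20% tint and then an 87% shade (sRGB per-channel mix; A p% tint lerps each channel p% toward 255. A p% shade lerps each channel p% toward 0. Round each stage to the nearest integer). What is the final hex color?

Lerp each channel 20% toward 255:
  R: 57 + 39.6 = 96.6 → 97
  G: 115 + 0.2×(255−115) = 115 + 28 = 143 → 143
  B: 135 + 0.2×(255−135) = 135 + 24 = 159 → 159
After the tint: rgb(97, 143, 159) = #618f9f.
Lerp each channel 87% toward 0:
  R: 97 + 0.87×(0−97) = 97 − 84.39 = 12.61 → 13
  G: 143 + 0.87×(0−143) = 143 − 124.41 = 18.59 → 19
  B: 159 + 0.87×(0−159) = 159 − 138.33 = 20.67 → 21
rgb(13, 19, 21) = #0d1315.

#0d1315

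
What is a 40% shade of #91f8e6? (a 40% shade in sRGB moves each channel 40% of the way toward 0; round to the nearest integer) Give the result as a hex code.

#57958a

#91f8e6 is rgb(145, 248, 230).
Lerp each channel 40% toward 0:
  R: 145 − 58 = 87 → 87
  G: 248 + 0.4×(0−248) = 248 − 99.2 = 148.8 → 149
  B: 230 + 0.4×(0−230) = 230 − 92 = 138 → 138
rgb(87, 149, 138) = #57958a.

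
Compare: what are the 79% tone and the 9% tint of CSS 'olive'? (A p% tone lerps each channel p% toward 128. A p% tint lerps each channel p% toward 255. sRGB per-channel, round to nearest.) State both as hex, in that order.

#808065, #8B8B17

CSS olive is rgb(128, 128, 0).
79% tone:
  R: 128 + 0.79×(128−128) = 128 + 0 = 128 → 128
  G: 128 + 0.79×(128−128) = 128 + 0 = 128 → 128
  B: 0 + 101.12 = 101.12 → 101
  → #808065
9% tint:
  R: 128 + 11.43 = 139.43 → 139
  G: 128 + 0.09×(255−128) = 128 + 11.43 = 139.43 → 139
  B: 0 + 0.09×(255−0) = 0 + 22.95 = 22.95 → 23
  → #8B8B17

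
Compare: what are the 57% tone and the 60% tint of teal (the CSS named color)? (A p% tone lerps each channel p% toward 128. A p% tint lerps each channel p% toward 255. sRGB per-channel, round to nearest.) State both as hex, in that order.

#498080, #99cccc

CSS teal is rgb(0, 128, 128).
57% tone:
  R: 0 + 0.57×(128−0) = 0 + 72.96 = 72.96 → 73
  G: 128 + 0 = 128 → 128
  B: 128 + 0.57×(128−128) = 128 + 0 = 128 → 128
  → #498080
60% tint:
  R: 0 + 0.6×(255−0) = 0 + 153 = 153 → 153
  G: 128 + 0.6×(255−128) = 128 + 76.2 = 204.2 → 204
  B: 128 + 0.6×(255−128) = 128 + 76.2 = 204.2 → 204
  → #99cccc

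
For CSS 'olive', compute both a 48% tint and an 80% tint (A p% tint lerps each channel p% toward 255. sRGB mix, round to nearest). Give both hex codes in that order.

CSS olive is rgb(128, 128, 0).
48% tint:
  R: 128 + 60.96 = 188.96 → 189
  G: 128 + 60.96 = 188.96 → 189
  B: 0 + 0.48×(255−0) = 0 + 122.4 = 122.4 → 122
  → #bdbd7a
80% tint:
  R: 128 + 0.8×(255−128) = 128 + 101.6 = 229.6 → 230
  G: 128 + 0.8×(255−128) = 128 + 101.6 = 229.6 → 230
  B: 0 + 204 = 204 → 204
  → #e6e6cc

#bdbd7a, #e6e6cc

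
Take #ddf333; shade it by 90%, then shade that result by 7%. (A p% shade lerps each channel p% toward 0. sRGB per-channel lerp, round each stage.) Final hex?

#ddf333 is rgb(221, 243, 51).
Per channel, c → c + 0.9(0 − c):
  R: 221 + 0.9×(0−221) = 221 − 198.9 = 22.1 → 22
  G: 243 + 0.9×(0−243) = 243 − 218.7 = 24.3 → 24
  B: 51 − 45.9 = 5.1 → 5
After the shade: rgb(22, 24, 5) = #161805.
Lerp each channel 7% toward 0:
  R: 22 − 1.54 = 20.46 → 20
  G: 24 + 0.07×(0−24) = 24 − 1.68 = 22.32 → 22
  B: 5 − 0.35 = 4.65 → 5
rgb(20, 22, 5) = #141605.

#141605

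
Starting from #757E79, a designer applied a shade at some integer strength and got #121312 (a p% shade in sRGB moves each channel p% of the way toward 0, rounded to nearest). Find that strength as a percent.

#757E79 is rgb(117, 126, 121); #121312 is rgb(18, 19, 18).
On the G channel (widest range): 19 ≈ 126 + (p/100)(0 − 126), so p ≈ 100×(19 − 126)/(0 − 126) = -10700/-126 = 84.92.
p = 85 reproduces all three channels after rounding.

85%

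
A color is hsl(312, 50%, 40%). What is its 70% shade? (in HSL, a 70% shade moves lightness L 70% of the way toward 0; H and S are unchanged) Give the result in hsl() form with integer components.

hsl(312, 50%, 12%)

L moves 70% from 40 toward 0: 40 − 28 = 12 → 12.
H and S are unchanged.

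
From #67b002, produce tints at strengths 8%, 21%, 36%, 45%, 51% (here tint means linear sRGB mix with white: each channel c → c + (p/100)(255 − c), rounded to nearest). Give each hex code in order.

#67b002 is rgb(103, 176, 2).
8%: (103 + 12.16 = 115.16→115, 176 + 6.32 = 182.32→182, 2 + 20.24 = 22.24→22) → #73b616
21%: (103 + 31.92 = 134.92→135, 176 + 16.59 = 192.59→193, 2 + 53.13 = 55.13→55) → #87c137
36%: (103 + 54.72 = 157.72→158, 176 + 28.44 = 204.44→204, 2 + 91.08 = 93.08→93) → #9ecc5d
45%: (103 + 68.4 = 171.4→171, 176 + 35.55 = 211.55→212, 2 + 113.85 = 115.85→116) → #abd474
51%: (103 + 77.52 = 180.52→181, 176 + 40.29 = 216.29→216, 2 + 129.03 = 131.03→131) → #b5d883

#73b616, #87c137, #9ecc5d, #abd474, #b5d883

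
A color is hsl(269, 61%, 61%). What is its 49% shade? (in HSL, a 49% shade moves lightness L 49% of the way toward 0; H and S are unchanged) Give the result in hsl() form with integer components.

hsl(269, 61%, 31%)

L moves 49% from 61 toward 0: 61 − 29.89 = 31.11 → 31.
H and S are unchanged.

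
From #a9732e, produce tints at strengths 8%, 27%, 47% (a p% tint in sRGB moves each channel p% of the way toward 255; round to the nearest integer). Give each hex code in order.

#b07e3f, #c09966, #d1b590

#a9732e is rgb(169, 115, 46).
8%: (169 + 6.88 = 175.88→176, 115 + 11.2 = 126.2→126, 46 + 16.72 = 62.72→63) → #b07e3f
27%: (169 + 23.22 = 192.22→192, 115 + 37.8 = 152.8→153, 46 + 56.43 = 102.43→102) → #c09966
47%: (169 + 40.42 = 209.42→209, 115 + 65.8 = 180.8→181, 46 + 98.23 = 144.23→144) → #d1b590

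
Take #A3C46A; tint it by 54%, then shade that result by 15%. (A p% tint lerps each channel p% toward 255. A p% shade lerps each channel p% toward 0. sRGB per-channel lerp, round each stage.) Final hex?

#A3C46A is rgb(163, 196, 106).
A 54% tint moves each channel 54% toward 255:
  R: 163 + 0.54×(255−163) = 163 + 49.68 = 212.68 → 213
  G: 196 + 0.54×(255−196) = 196 + 31.86 = 227.86 → 228
  B: 106 + 80.46 = 186.46 → 186
After the tint: rgb(213, 228, 186) = #D5E4BA.
A 15% shade moves each channel 15% toward 0:
  R: 213 − 31.95 = 181.05 → 181
  G: 228 − 34.2 = 193.8 → 194
  B: 186 + 0.15×(0−186) = 186 − 27.9 = 158.1 → 158
rgb(181, 194, 158) = #B5C29E.

#B5C29E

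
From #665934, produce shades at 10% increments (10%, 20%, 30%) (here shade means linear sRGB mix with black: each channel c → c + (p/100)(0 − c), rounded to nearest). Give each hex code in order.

#665934 is rgb(102, 89, 52).
10%: (102 − 10.2 = 91.8→92, 89 − 8.9 = 80.1→80, 52 − 5.2 = 46.8→47) → #5c502f
20%: (102 − 20.4 = 81.6→82, 89 − 17.8 = 71.2→71, 52 − 10.4 = 41.6→42) → #52472a
30%: (102 − 30.6 = 71.4→71, 89 − 26.7 = 62.3→62, 52 − 15.6 = 36.4→36) → #473e24

#5c502f, #52472a, #473e24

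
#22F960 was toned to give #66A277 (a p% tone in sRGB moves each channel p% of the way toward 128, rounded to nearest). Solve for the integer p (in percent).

72%

#22F960 is rgb(34, 249, 96); #66A277 is rgb(102, 162, 119).
On the G channel (widest range): 162 ≈ 249 + (p/100)(128 − 249), so p ≈ 100×(162 − 249)/(128 − 249) = -8700/-121 = 71.90.
p = 72 reproduces all three channels after rounding.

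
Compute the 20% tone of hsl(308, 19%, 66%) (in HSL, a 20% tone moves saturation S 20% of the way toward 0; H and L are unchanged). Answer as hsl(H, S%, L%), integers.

hsl(308, 15%, 66%)

S moves 20% from 19 toward 0: 19 − 3.8 = 15.2 → 15.
H and L are unchanged.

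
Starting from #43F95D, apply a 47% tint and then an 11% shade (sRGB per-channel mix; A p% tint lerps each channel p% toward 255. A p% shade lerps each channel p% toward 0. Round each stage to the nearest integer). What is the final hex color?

#8AE096

#43F95D is rgb(67, 249, 93).
Per channel, c → c + 0.47(255 − c):
  R: 67 + 0.47×(255−67) = 67 + 88.36 = 155.36 → 155
  G: 249 + 0.47×(255−249) = 249 + 2.82 = 251.82 → 252
  B: 93 + 76.14 = 169.14 → 169
After the tint: rgb(155, 252, 169) = #9BFCA9.
An 11% shade moves each channel 11% toward 0:
  R: 155 + 0.11×(0−155) = 155 − 17.05 = 137.95 → 138
  G: 252 − 27.72 = 224.28 → 224
  B: 169 − 18.59 = 150.41 → 150
rgb(138, 224, 150) = #8AE096.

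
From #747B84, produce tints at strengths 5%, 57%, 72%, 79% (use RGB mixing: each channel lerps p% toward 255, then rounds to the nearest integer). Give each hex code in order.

#7B828A, #C3C6CA, #D8DADD, #E2E3E5

#747B84 is rgb(116, 123, 132).
5%: (116 + 6.95 = 122.95→123, 123 + 6.6 = 129.6→130, 132 + 6.15 = 138.15→138) → #7B828A
57%: (116 + 79.23 = 195.23→195, 123 + 75.24 = 198.24→198, 132 + 70.11 = 202.11→202) → #C3C6CA
72%: (116 + 100.08 = 216.08→216, 123 + 95.04 = 218.04→218, 132 + 88.56 = 220.56→221) → #D8DADD
79%: (116 + 109.81 = 225.81→226, 123 + 104.28 = 227.28→227, 132 + 97.17 = 229.17→229) → #E2E3E5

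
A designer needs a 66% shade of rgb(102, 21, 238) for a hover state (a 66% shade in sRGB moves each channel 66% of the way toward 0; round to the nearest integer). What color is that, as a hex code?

Lerp each channel 66% toward 0:
  R: 102 − 67.32 = 34.68 → 35
  G: 21 − 13.86 = 7.14 → 7
  B: 238 − 157.08 = 80.92 → 81
rgb(35, 7, 81) = #230751.

#230751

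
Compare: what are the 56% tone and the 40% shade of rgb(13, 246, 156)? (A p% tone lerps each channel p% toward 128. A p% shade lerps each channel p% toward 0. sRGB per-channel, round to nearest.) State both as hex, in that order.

#4db48c, #08945e

56% tone:
  R: 13 + 64.4 = 77.4 → 77
  G: 246 + 0.56×(128−246) = 246 − 66.08 = 179.92 → 180
  B: 156 − 15.68 = 140.32 → 140
  → #4db48c
40% shade:
  R: 13 + 0.4×(0−13) = 13 − 5.2 = 7.8 → 8
  G: 246 + 0.4×(0−246) = 246 − 98.4 = 147.6 → 148
  B: 156 + 0.4×(0−156) = 156 − 62.4 = 93.6 → 94
  → #08945e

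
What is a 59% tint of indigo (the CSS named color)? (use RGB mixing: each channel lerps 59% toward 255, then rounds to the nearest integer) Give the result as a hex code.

CSS indigo is rgb(75, 0, 130).
Per channel, c → c + 0.59(255 − c):
  R: 75 + 106.2 = 181.2 → 181
  G: 0 + 0.59×(255−0) = 0 + 150.45 = 150.45 → 150
  B: 130 + 73.75 = 203.75 → 204
rgb(181, 150, 204) = #B596CC.

#B596CC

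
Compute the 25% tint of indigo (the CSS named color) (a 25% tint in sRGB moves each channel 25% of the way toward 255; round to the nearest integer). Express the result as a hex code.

#7840A1

CSS indigo is rgb(75, 0, 130).
Per channel, c → c + 0.25(255 − c):
  R: 75 + 0.25×(255−75) = 75 + 45 = 120 → 120
  G: 0 + 0.25×(255−0) = 0 + 63.75 = 63.75 → 64
  B: 130 + 0.25×(255−130) = 130 + 31.25 = 161.25 → 161
rgb(120, 64, 161) = #7840A1.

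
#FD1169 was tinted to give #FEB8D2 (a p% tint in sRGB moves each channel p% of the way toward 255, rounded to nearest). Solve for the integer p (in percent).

#FD1169 is rgb(253, 17, 105); #FEB8D2 is rgb(254, 184, 210).
On the G channel (widest range): 184 ≈ 17 + (p/100)(255 − 17), so p ≈ 100×(184 − 17)/(255 − 17) = 16700/238 = 70.17.
p = 70 reproduces all three channels after rounding.

70%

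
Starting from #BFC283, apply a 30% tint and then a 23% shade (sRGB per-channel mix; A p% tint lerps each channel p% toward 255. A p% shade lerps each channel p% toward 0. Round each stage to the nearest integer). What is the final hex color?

#BFC283 is rgb(191, 194, 131).
A 30% tint moves each channel 30% toward 255:
  R: 191 + 19.2 = 210.2 → 210
  G: 194 + 0.3×(255−194) = 194 + 18.3 = 212.3 → 212
  B: 131 + 0.3×(255−131) = 131 + 37.2 = 168.2 → 168
After the tint: rgb(210, 212, 168) = #D2D4A8.
A 23% shade moves each channel 23% toward 0:
  R: 210 + 0.23×(0−210) = 210 − 48.3 = 161.7 → 162
  G: 212 + 0.23×(0−212) = 212 − 48.76 = 163.24 → 163
  B: 168 + 0.23×(0−168) = 168 − 38.64 = 129.36 → 129
rgb(162, 163, 129) = #A2A381.

#A2A381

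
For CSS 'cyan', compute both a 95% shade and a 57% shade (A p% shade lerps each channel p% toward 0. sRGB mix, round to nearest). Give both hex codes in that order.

CSS cyan is rgb(0, 255, 255).
95% shade:
  R: 0 + 0.95×(0−0) = 0 + 0 = 0 → 0
  G: 255 − 242.25 = 12.75 → 13
  B: 255 + 0.95×(0−255) = 255 − 242.25 = 12.75 → 13
  → #000d0d
57% shade:
  R: 0 + 0.57×(0−0) = 0 + 0 = 0 → 0
  G: 255 − 145.35 = 109.65 → 110
  B: 255 + 0.57×(0−255) = 255 − 145.35 = 109.65 → 110
  → #006e6e

#000d0d, #006e6e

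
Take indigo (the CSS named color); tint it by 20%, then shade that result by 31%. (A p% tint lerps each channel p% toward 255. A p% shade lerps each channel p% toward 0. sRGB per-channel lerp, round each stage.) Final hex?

CSS indigo is rgb(75, 0, 130).
A 20% tint moves each channel 20% toward 255:
  R: 75 + 0.2×(255−75) = 75 + 36 = 111 → 111
  G: 0 + 0.2×(255−0) = 0 + 51 = 51 → 51
  B: 130 + 0.2×(255−130) = 130 + 25 = 155 → 155
After the tint: rgb(111, 51, 155) = #6F339B.
A 31% shade moves each channel 31% toward 0:
  R: 111 + 0.31×(0−111) = 111 − 34.41 = 76.59 → 77
  G: 51 − 15.81 = 35.19 → 35
  B: 155 − 48.05 = 106.95 → 107
rgb(77, 35, 107) = #4D236B.

#4D236B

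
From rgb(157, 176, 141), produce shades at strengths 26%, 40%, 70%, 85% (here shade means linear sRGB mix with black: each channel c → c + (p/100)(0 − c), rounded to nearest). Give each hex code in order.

26%: (157 − 40.82 = 116.18→116, 176 − 45.76 = 130.24→130, 141 − 36.66 = 104.34→104) → #748268
40%: (157 − 62.8 = 94.2→94, 176 − 70.4 = 105.6→106, 141 − 56.4 = 84.6→85) → #5E6A55
70%: (157 − 109.9 = 47.1→47, 176 − 123.2 = 52.8→53, 141 − 98.7 = 42.3→42) → #2F352A
85%: (157 − 133.45 = 23.55→24, 176 − 149.6 = 26.4→26, 141 − 119.85 = 21.15→21) → #181A15

#748268, #5E6A55, #2F352A, #181A15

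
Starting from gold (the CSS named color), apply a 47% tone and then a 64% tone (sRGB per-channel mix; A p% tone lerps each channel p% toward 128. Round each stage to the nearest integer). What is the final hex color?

#989168

CSS gold is rgb(255, 215, 0).
A 47% tone moves each channel 47% toward 128:
  R: 255 + 0.47×(128−255) = 255 − 59.69 = 195.31 → 195
  G: 215 + 0.47×(128−215) = 215 − 40.89 = 174.11 → 174
  B: 0 + 0.47×(128−0) = 0 + 60.16 = 60.16 → 60
After the tone: rgb(195, 174, 60) = #C3AE3C.
Per channel, c → c + 0.64(128 − c):
  R: 195 + 0.64×(128−195) = 195 − 42.88 = 152.12 → 152
  G: 174 − 29.44 = 144.56 → 145
  B: 60 + 0.64×(128−60) = 60 + 43.52 = 103.52 → 104
rgb(152, 145, 104) = #989168.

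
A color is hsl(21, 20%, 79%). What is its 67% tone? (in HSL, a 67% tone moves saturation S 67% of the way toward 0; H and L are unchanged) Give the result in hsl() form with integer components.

S moves 67% from 20 toward 0: 20 − 13.4 = 6.6 → 7.
H and L are unchanged.

hsl(21, 7%, 79%)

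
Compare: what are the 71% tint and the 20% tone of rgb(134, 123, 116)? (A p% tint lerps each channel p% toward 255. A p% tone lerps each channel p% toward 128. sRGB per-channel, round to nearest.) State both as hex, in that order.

#DCD9D7, #857C76

71% tint:
  R: 134 + 85.91 = 219.91 → 220
  G: 123 + 93.72 = 216.72 → 217
  B: 116 + 98.69 = 214.69 → 215
  → #DCD9D7
20% tone:
  R: 134 − 1.2 = 132.8 → 133
  G: 123 + 0.2×(128−123) = 123 + 1 = 124 → 124
  B: 116 + 0.2×(128−116) = 116 + 2.4 = 118.4 → 118
  → #857C76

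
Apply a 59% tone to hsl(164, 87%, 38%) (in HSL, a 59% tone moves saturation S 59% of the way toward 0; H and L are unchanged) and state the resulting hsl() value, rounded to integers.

S moves 59% from 87 toward 0: 87 − 51.33 = 35.67 → 36.
H and L are unchanged.

hsl(164, 36%, 38%)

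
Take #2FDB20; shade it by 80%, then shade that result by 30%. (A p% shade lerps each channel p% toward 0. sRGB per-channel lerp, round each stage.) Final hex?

#061F04

#2FDB20 is rgb(47, 219, 32).
An 80% shade moves each channel 80% toward 0:
  R: 47 − 37.6 = 9.4 → 9
  G: 219 + 0.8×(0−219) = 219 − 175.2 = 43.8 → 44
  B: 32 + 0.8×(0−32) = 32 − 25.6 = 6.4 → 6
After the shade: rgb(9, 44, 6) = #092C06.
Per channel, c → c + 0.3(0 − c):
  R: 9 + 0.3×(0−9) = 9 − 2.7 = 6.3 → 6
  G: 44 + 0.3×(0−44) = 44 − 13.2 = 30.8 → 31
  B: 6 + 0.3×(0−6) = 6 − 1.8 = 4.2 → 4
rgb(6, 31, 4) = #061F04.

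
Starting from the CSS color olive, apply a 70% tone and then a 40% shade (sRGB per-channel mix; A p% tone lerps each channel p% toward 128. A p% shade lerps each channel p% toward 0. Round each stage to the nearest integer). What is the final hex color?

#4D4D36

CSS olive is rgb(128, 128, 0).
Per channel, c → c + 0.7(128 − c):
  R: 128 + 0 = 128 → 128
  G: 128 + 0.7×(128−128) = 128 + 0 = 128 → 128
  B: 0 + 89.6 = 89.6 → 90
After the tone: rgb(128, 128, 90) = #80805A.
A 40% shade moves each channel 40% toward 0:
  R: 128 + 0.4×(0−128) = 128 − 51.2 = 76.8 → 77
  G: 128 − 51.2 = 76.8 → 77
  B: 90 − 36 = 54 → 54
rgb(77, 77, 54) = #4D4D36.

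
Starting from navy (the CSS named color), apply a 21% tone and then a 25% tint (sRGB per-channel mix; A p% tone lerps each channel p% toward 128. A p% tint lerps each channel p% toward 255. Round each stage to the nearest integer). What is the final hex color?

#5454A0

CSS navy is rgb(0, 0, 128).
A 21% tone moves each channel 21% toward 128:
  R: 0 + 0.21×(128−0) = 0 + 26.88 = 26.88 → 27
  G: 0 + 0.21×(128−0) = 0 + 26.88 = 26.88 → 27
  B: 128 + 0.21×(128−128) = 128 + 0 = 128 → 128
After the tone: rgb(27, 27, 128) = #1B1B80.
Lerp each channel 25% toward 255:
  R: 27 + 57 = 84 → 84
  G: 27 + 0.25×(255−27) = 27 + 57 = 84 → 84
  B: 128 + 31.75 = 159.75 → 160
rgb(84, 84, 160) = #5454A0.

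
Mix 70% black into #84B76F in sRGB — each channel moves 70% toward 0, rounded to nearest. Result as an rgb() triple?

rgb(40, 55, 33)

#84B76F is rgb(132, 183, 111).
Per channel, c → c + 0.7(0 − c):
  R: 132 − 92.4 = 39.6 → 40
  G: 183 − 128.1 = 54.9 → 55
  B: 111 + 0.7×(0−111) = 111 − 77.7 = 33.3 → 33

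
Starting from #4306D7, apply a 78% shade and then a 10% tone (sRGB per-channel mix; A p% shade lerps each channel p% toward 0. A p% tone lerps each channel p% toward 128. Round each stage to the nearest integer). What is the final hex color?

#4306D7 is rgb(67, 6, 215).
Lerp each channel 78% toward 0:
  R: 67 + 0.78×(0−67) = 67 − 52.26 = 14.74 → 15
  G: 6 + 0.78×(0−6) = 6 − 4.68 = 1.32 → 1
  B: 215 − 167.7 = 47.3 → 47
After the shade: rgb(15, 1, 47) = #0F012F.
Lerp each channel 10% toward 128:
  R: 15 + 11.3 = 26.3 → 26
  G: 1 + 0.1×(128−1) = 1 + 12.7 = 13.7 → 14
  B: 47 + 0.1×(128−47) = 47 + 8.1 = 55.1 → 55
rgb(26, 14, 55) = #1A0E37.

#1A0E37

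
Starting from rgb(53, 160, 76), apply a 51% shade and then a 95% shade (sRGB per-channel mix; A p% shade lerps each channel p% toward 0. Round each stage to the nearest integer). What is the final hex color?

Lerp each channel 51% toward 0:
  R: 53 − 27.03 = 25.97 → 26
  G: 160 + 0.51×(0−160) = 160 − 81.6 = 78.4 → 78
  B: 76 + 0.51×(0−76) = 76 − 38.76 = 37.24 → 37
After the shade: rgb(26, 78, 37) = #1A4E25.
Per channel, c → c + 0.95(0 − c):
  R: 26 + 0.95×(0−26) = 26 − 24.7 = 1.3 → 1
  G: 78 − 74.1 = 3.9 → 4
  B: 37 − 35.15 = 1.85 → 2
rgb(1, 4, 2) = #010402.

#010402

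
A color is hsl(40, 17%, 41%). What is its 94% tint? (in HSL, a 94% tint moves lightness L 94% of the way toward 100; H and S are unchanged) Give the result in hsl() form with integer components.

hsl(40, 17%, 96%)

L moves 94% from 41 toward 100: 41 + 55.46 = 96.46 → 96.
H and S are unchanged.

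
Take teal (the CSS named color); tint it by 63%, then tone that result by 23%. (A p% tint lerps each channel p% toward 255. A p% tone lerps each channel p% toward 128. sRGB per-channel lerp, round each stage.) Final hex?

CSS teal is rgb(0, 128, 128).
Per channel, c → c + 0.63(255 − c):
  R: 0 + 0.63×(255−0) = 0 + 160.65 = 160.65 → 161
  G: 128 + 0.63×(255−128) = 128 + 80.01 = 208.01 → 208
  B: 128 + 0.63×(255−128) = 128 + 80.01 = 208.01 → 208
After the tint: rgb(161, 208, 208) = #A1D0D0.
Per channel, c → c + 0.23(128 − c):
  R: 161 + 0.23×(128−161) = 161 − 7.59 = 153.41 → 153
  G: 208 + 0.23×(128−208) = 208 − 18.4 = 189.6 → 190
  B: 208 + 0.23×(128−208) = 208 − 18.4 = 189.6 → 190
rgb(153, 190, 190) = #99BEBE.

#99BEBE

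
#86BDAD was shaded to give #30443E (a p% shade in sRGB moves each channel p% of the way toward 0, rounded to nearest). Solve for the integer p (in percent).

#86BDAD is rgb(134, 189, 173); #30443E is rgb(48, 68, 62).
On the G channel (widest range): 68 ≈ 189 + (p/100)(0 − 189), so p ≈ 100×(68 − 189)/(0 − 189) = -12100/-189 = 64.02.
p = 64 reproduces all three channels after rounding.

64%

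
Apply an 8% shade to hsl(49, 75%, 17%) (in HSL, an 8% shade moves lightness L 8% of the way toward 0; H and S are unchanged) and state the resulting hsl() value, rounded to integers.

hsl(49, 75%, 16%)

L moves 8% from 17 toward 0: 17 − 1.36 = 15.64 → 16.
H and S are unchanged.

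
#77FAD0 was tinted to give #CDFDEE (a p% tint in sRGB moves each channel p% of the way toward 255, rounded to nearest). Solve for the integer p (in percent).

#77FAD0 is rgb(119, 250, 208); #CDFDEE is rgb(205, 253, 238).
On the R channel (widest range): 205 ≈ 119 + (p/100)(255 − 119), so p ≈ 100×(205 − 119)/(255 − 119) = 8600/136 = 63.24.
p = 63 reproduces all three channels after rounding.

63%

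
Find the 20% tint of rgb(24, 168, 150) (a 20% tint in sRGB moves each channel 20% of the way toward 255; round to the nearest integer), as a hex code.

#46B9AB

Lerp each channel 20% toward 255:
  R: 24 + 46.2 = 70.2 → 70
  G: 168 + 0.2×(255−168) = 168 + 17.4 = 185.4 → 185
  B: 150 + 0.2×(255−150) = 150 + 21 = 171 → 171
rgb(70, 185, 171) = #46B9AB.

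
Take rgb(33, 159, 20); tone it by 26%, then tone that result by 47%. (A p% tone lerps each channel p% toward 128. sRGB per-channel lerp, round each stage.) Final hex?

#5B8C56

Lerp each channel 26% toward 128:
  R: 33 + 0.26×(128−33) = 33 + 24.7 = 57.7 → 58
  G: 159 + 0.26×(128−159) = 159 − 8.06 = 150.94 → 151
  B: 20 + 28.08 = 48.08 → 48
After the tone: rgb(58, 151, 48) = #3A9730.
Per channel, c → c + 0.47(128 − c):
  R: 58 + 0.47×(128−58) = 58 + 32.9 = 90.9 → 91
  G: 151 − 10.81 = 140.19 → 140
  B: 48 + 37.6 = 85.6 → 86
rgb(91, 140, 86) = #5B8C56.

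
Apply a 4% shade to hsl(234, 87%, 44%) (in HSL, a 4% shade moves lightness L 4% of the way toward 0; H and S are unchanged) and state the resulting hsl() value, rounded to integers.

hsl(234, 87%, 42%)

L moves 4% from 44 toward 0: 44 − 1.76 = 42.24 → 42.
H and S are unchanged.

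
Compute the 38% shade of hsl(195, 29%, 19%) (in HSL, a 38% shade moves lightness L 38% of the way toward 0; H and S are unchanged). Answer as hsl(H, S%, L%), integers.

hsl(195, 29%, 12%)

L moves 38% from 19 toward 0: 19 − 7.22 = 11.78 → 12.
H and S are unchanged.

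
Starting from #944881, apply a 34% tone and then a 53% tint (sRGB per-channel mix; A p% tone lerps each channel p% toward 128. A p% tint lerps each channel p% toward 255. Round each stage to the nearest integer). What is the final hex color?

#c9b2c4

#944881 is rgb(148, 72, 129).
Per channel, c → c + 0.34(128 − c):
  R: 148 − 6.8 = 141.2 → 141
  G: 72 + 0.34×(128−72) = 72 + 19.04 = 91.04 → 91
  B: 129 − 0.34 = 128.66 → 129
After the tone: rgb(141, 91, 129) = #8d5b81.
Lerp each channel 53% toward 255:
  R: 141 + 0.53×(255−141) = 141 + 60.42 = 201.42 → 201
  G: 91 + 0.53×(255−91) = 91 + 86.92 = 177.92 → 178
  B: 129 + 66.78 = 195.78 → 196
rgb(201, 178, 196) = #c9b2c4.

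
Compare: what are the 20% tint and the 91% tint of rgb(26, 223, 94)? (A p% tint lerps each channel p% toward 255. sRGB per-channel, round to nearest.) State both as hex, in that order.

20% tint:
  R: 26 + 0.2×(255−26) = 26 + 45.8 = 71.8 → 72
  G: 223 + 0.2×(255−223) = 223 + 6.4 = 229.4 → 229
  B: 94 + 32.2 = 126.2 → 126
  → #48e57e
91% tint:
  R: 26 + 208.39 = 234.39 → 234
  G: 223 + 29.12 = 252.12 → 252
  B: 94 + 146.51 = 240.51 → 241
  → #eafcf1

#48e57e, #eafcf1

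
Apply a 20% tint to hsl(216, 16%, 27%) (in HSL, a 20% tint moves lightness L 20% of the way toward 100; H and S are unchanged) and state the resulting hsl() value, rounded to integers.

hsl(216, 16%, 42%)

L moves 20% from 27 toward 100: 27 + 14.6 = 41.6 → 42.
H and S are unchanged.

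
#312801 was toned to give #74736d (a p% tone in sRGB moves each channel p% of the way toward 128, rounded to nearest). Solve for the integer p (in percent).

85%

#312801 is rgb(49, 40, 1); #74736d is rgb(116, 115, 109).
On the B channel (widest range): 109 ≈ 1 + (p/100)(128 − 1), so p ≈ 100×(109 − 1)/(128 − 1) = 10800/127 = 85.04.
p = 85 reproduces all three channels after rounding.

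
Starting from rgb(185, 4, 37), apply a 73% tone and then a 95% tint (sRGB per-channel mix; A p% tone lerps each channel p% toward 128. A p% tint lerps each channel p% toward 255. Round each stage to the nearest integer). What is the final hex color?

Lerp each channel 73% toward 128:
  R: 185 + 0.73×(128−185) = 185 − 41.61 = 143.39 → 143
  G: 4 + 0.73×(128−4) = 4 + 90.52 = 94.52 → 95
  B: 37 + 66.43 = 103.43 → 103
After the tone: rgb(143, 95, 103) = #8F5F67.
A 95% tint moves each channel 95% toward 255:
  R: 143 + 0.95×(255−143) = 143 + 106.4 = 249.4 → 249
  G: 95 + 0.95×(255−95) = 95 + 152 = 247 → 247
  B: 103 + 0.95×(255−103) = 103 + 144.4 = 247.4 → 247
rgb(249, 247, 247) = #F9F7F7.

#F9F7F7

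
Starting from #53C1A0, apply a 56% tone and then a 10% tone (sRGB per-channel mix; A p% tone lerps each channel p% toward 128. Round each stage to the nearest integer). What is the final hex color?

#53C1A0 is rgb(83, 193, 160).
Lerp each channel 56% toward 128:
  R: 83 + 25.2 = 108.2 → 108
  G: 193 − 36.4 = 156.6 → 157
  B: 160 − 17.92 = 142.08 → 142
After the tone: rgb(108, 157, 142) = #6C9D8E.
Per channel, c → c + 0.1(128 − c):
  R: 108 + 0.1×(128−108) = 108 + 2 = 110 → 110
  G: 157 + 0.1×(128−157) = 157 − 2.9 = 154.1 → 154
  B: 142 + 0.1×(128−142) = 142 − 1.4 = 140.6 → 141
rgb(110, 154, 141) = #6E9A8D.

#6E9A8D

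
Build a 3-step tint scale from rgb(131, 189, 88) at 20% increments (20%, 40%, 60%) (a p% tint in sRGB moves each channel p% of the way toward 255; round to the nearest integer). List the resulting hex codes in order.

20%: (131 + 24.8 = 155.8→156, 189 + 13.2 = 202.2→202, 88 + 33.4 = 121.4→121) → #9CCA79
40%: (131 + 49.6 = 180.6→181, 189 + 26.4 = 215.4→215, 88 + 66.8 = 154.8→155) → #B5D79B
60%: (131 + 74.4 = 205.4→205, 189 + 39.6 = 228.6→229, 88 + 100.2 = 188.2→188) → #CDE5BC

#9CCA79, #B5D79B, #CDE5BC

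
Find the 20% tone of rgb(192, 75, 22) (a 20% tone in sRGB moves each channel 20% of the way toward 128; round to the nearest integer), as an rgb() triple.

A 20% tone moves each channel 20% toward 128:
  R: 192 − 12.8 = 179.2 → 179
  G: 75 + 0.2×(128−75) = 75 + 10.6 = 85.6 → 86
  B: 22 + 0.2×(128−22) = 22 + 21.2 = 43.2 → 43

rgb(179, 86, 43)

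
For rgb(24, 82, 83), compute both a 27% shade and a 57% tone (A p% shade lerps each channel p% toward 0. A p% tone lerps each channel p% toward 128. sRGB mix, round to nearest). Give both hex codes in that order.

#123C3D, #536C6D

27% shade:
  R: 24 + 0.27×(0−24) = 24 − 6.48 = 17.52 → 18
  G: 82 + 0.27×(0−82) = 82 − 22.14 = 59.86 → 60
  B: 83 + 0.27×(0−83) = 83 − 22.41 = 60.59 → 61
  → #123C3D
57% tone:
  R: 24 + 0.57×(128−24) = 24 + 59.28 = 83.28 → 83
  G: 82 + 0.57×(128−82) = 82 + 26.22 = 108.22 → 108
  B: 83 + 0.57×(128−83) = 83 + 25.65 = 108.65 → 109
  → #536C6D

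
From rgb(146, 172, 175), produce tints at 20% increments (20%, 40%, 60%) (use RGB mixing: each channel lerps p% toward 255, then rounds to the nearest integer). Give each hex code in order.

#a8bdbf, #becdcf, #d3dedf

20%: (146 + 21.8 = 167.8→168, 172 + 16.6 = 188.6→189, 175 + 16 = 191→191) → #a8bdbf
40%: (146 + 43.6 = 189.6→190, 172 + 33.2 = 205.2→205, 175 + 32 = 207→207) → #becdcf
60%: (146 + 65.4 = 211.4→211, 172 + 49.8 = 221.8→222, 175 + 48 = 223→223) → #d3dedf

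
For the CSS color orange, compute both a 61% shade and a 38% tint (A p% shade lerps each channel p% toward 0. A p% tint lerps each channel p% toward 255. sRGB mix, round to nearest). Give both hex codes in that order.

#634000, #FFC761

CSS orange is rgb(255, 165, 0).
61% shade:
  R: 255 + 0.61×(0−255) = 255 − 155.55 = 99.45 → 99
  G: 165 − 100.65 = 64.35 → 64
  B: 0 + 0.61×(0−0) = 0 + 0 = 0 → 0
  → #634000
38% tint:
  R: 255 + 0.38×(255−255) = 255 + 0 = 255 → 255
  G: 165 + 0.38×(255−165) = 165 + 34.2 = 199.2 → 199
  B: 0 + 96.9 = 96.9 → 97
  → #FFC761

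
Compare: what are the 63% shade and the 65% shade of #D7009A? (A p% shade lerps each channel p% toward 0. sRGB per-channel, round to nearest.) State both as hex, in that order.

#500039, #4B0036

#D7009A is rgb(215, 0, 154).
63% shade:
  R: 215 − 135.45 = 79.55 → 80
  G: 0 + 0.63×(0−0) = 0 + 0 = 0 → 0
  B: 154 − 97.02 = 56.98 → 57
  → #500039
65% shade:
  R: 215 + 0.65×(0−215) = 215 − 139.75 = 75.25 → 75
  G: 0 + 0.65×(0−0) = 0 + 0 = 0 → 0
  B: 154 − 100.1 = 53.9 → 54
  → #4B0036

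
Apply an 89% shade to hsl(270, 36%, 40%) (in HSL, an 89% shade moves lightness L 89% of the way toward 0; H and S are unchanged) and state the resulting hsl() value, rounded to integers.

L moves 89% from 40 toward 0: 40 − 35.6 = 4.4 → 4.
H and S are unchanged.

hsl(270, 36%, 4%)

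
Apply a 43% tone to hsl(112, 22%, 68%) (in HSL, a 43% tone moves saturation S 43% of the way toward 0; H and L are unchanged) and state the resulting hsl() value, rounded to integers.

hsl(112, 13%, 68%)

S moves 43% from 22 toward 0: 22 − 9.46 = 12.54 → 13.
H and L are unchanged.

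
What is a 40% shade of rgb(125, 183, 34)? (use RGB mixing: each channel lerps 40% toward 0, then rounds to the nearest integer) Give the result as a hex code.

Lerp each channel 40% toward 0:
  R: 125 − 50 = 75 → 75
  G: 183 − 73.2 = 109.8 → 110
  B: 34 − 13.6 = 20.4 → 20
rgb(75, 110, 20) = #4b6e14.

#4b6e14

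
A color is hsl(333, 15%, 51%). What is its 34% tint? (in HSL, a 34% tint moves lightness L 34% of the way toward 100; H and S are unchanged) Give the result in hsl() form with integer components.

hsl(333, 15%, 68%)

L moves 34% from 51 toward 100: 51 + 16.66 = 67.66 → 68.
H and S are unchanged.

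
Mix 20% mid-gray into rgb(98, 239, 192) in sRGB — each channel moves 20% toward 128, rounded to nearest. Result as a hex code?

#68D9B3

A 20% tone moves each channel 20% toward 128:
  R: 98 + 6 = 104 → 104
  G: 239 + 0.2×(128−239) = 239 − 22.2 = 216.8 → 217
  B: 192 − 12.8 = 179.2 → 179
rgb(104, 217, 179) = #68D9B3.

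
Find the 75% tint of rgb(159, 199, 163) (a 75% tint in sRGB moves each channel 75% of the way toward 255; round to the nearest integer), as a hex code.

#E7F1E8

Lerp each channel 75% toward 255:
  R: 159 + 72 = 231 → 231
  G: 199 + 0.75×(255−199) = 199 + 42 = 241 → 241
  B: 163 + 69 = 232 → 232
rgb(231, 241, 232) = #E7F1E8.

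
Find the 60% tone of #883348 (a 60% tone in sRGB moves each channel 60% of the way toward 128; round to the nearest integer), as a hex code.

#883348 is rgb(136, 51, 72).
Lerp each channel 60% toward 128:
  R: 136 − 4.8 = 131.2 → 131
  G: 51 + 46.2 = 97.2 → 97
  B: 72 + 0.6×(128−72) = 72 + 33.6 = 105.6 → 106
rgb(131, 97, 106) = #83616A.

#83616A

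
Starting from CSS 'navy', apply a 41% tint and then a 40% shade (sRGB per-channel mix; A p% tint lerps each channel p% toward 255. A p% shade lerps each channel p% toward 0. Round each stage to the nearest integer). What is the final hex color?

#3F3F6C

CSS navy is rgb(0, 0, 128).
Per channel, c → c + 0.41(255 − c):
  R: 0 + 104.55 = 104.55 → 105
  G: 0 + 104.55 = 104.55 → 105
  B: 128 + 0.41×(255−128) = 128 + 52.07 = 180.07 → 180
After the tint: rgb(105, 105, 180) = #6969B4.
Per channel, c → c + 0.4(0 − c):
  R: 105 − 42 = 63 → 63
  G: 105 − 42 = 63 → 63
  B: 180 − 72 = 108 → 108
rgb(63, 63, 108) = #3F3F6C.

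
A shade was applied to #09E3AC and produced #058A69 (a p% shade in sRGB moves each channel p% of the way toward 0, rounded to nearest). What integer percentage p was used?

39%

#09E3AC is rgb(9, 227, 172); #058A69 is rgb(5, 138, 105).
On the G channel (widest range): 138 ≈ 227 + (p/100)(0 − 227), so p ≈ 100×(138 − 227)/(0 − 227) = -8900/-227 = 39.21.
p = 39 reproduces all three channels after rounding.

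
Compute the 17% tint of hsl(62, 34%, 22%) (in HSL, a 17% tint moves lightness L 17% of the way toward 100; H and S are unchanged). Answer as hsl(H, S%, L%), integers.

hsl(62, 34%, 35%)

L moves 17% from 22 toward 100: 22 + 13.26 = 35.26 → 35.
H and S are unchanged.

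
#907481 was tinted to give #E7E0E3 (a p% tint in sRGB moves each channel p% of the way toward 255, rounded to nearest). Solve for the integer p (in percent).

#907481 is rgb(144, 116, 129); #E7E0E3 is rgb(231, 224, 227).
On the G channel (widest range): 224 ≈ 116 + (p/100)(255 − 116), so p ≈ 100×(224 − 116)/(255 − 116) = 10800/139 = 77.70.
p = 78 reproduces all three channels after rounding.

78%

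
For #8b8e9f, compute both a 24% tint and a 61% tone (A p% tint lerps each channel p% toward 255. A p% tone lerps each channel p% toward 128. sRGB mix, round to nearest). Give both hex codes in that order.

#a7a9b6, #84858c

#8b8e9f is rgb(139, 142, 159).
24% tint:
  R: 139 + 27.84 = 166.84 → 167
  G: 142 + 0.24×(255−142) = 142 + 27.12 = 169.12 → 169
  B: 159 + 0.24×(255−159) = 159 + 23.04 = 182.04 → 182
  → #a7a9b6
61% tone:
  R: 139 − 6.71 = 132.29 → 132
  G: 142 − 8.54 = 133.46 → 133
  B: 159 − 18.91 = 140.09 → 140
  → #84858c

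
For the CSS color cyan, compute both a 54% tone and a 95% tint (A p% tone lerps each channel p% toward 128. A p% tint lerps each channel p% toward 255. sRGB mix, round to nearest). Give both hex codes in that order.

#45BABA, #F2FFFF

CSS cyan is rgb(0, 255, 255).
54% tone:
  R: 0 + 0.54×(128−0) = 0 + 69.12 = 69.12 → 69
  G: 255 + 0.54×(128−255) = 255 − 68.58 = 186.42 → 186
  B: 255 + 0.54×(128−255) = 255 − 68.58 = 186.42 → 186
  → #45BABA
95% tint:
  R: 0 + 0.95×(255−0) = 0 + 242.25 = 242.25 → 242
  G: 255 + 0.95×(255−255) = 255 + 0 = 255 → 255
  B: 255 + 0 = 255 → 255
  → #F2FFFF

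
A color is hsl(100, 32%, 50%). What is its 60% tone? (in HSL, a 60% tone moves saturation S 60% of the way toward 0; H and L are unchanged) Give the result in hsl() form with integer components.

hsl(100, 13%, 50%)

S moves 60% from 32 toward 0: 32 − 19.2 = 12.8 → 13.
H and L are unchanged.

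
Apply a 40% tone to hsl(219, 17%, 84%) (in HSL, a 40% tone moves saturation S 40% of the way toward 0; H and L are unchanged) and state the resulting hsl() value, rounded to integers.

hsl(219, 10%, 84%)

S moves 40% from 17 toward 0: 17 − 6.8 = 10.2 → 10.
H and L are unchanged.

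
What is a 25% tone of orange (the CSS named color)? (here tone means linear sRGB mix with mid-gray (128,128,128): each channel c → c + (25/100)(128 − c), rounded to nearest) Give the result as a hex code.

#df9c20

CSS orange is rgb(255, 165, 0).
Lerp each channel 25% toward 128:
  R: 255 + 0.25×(128−255) = 255 − 31.75 = 223.25 → 223
  G: 165 + 0.25×(128−165) = 165 − 9.25 = 155.75 → 156
  B: 0 + 0.25×(128−0) = 0 + 32 = 32 → 32
rgb(223, 156, 32) = #df9c20.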